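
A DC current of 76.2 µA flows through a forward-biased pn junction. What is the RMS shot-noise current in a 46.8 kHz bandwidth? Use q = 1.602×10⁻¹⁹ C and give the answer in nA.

1.07 nA

I_n = √(2qI·B)
2qI·B = 2 × 1.602×10⁻¹⁹ × 7.62×10⁻⁵ × 4.68×10⁴ = 1.14×10⁻¹⁸ A²
I_n = √(1.14×10⁻¹⁸) = 1.07×10⁻⁹ A = 1.07 nA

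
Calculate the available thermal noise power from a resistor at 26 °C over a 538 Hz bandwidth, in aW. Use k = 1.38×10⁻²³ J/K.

2.22 aW

T = 26 °C + 273.15 = 299.15 K
P_n = kTB = 1.38×10⁻²³ × 299.15 × 5.38×10² = 2.22×10⁻¹⁸ W = 2.22 aW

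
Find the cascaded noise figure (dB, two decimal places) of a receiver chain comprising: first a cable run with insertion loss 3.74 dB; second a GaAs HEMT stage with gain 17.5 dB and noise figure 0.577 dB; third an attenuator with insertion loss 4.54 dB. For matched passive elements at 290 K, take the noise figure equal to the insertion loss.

4.44 dB

Convert to linear (a loss of L dB is a gain of −L dB): F_i = 10^(NF_i/10), G_i = 10^(G_i,dB/10)
  Stage 1: F_1 = 10^(3.74/10) = 2.366, G_1 = 10^(−3.74/10) = 0.4227
  Stage 2: F_2 = 10^(0.577/10) = 1.142, G_2 = 10^(17.5/10) = 56.23
  Stage 3: F_3 = 10^(4.54/10) = 2.844, G_3 = 10^(−4.54/10) = 0.3516
Friis cascade:
  F = 2.366 + (1.142 − 1)/0.4227 + (2.844 − 1)/23.77 = 2.780
NF = 10 log₁₀(2.780) = 4.44 dB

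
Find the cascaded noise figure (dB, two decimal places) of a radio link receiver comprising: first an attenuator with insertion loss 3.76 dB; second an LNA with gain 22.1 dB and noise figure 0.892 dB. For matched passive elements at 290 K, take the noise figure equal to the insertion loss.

Convert to linear (a loss of L dB is a gain of −L dB): F_i = 10^(NF_i/10), G_i = 10^(G_i,dB/10)
  Stage 1: F_1 = 10^(3.76/10) = 2.377, G_1 = 10^(−3.76/10) = 0.4207
  Stage 2: F_2 = 10^(0.892/10) = 1.228, G_2 = 10^(22.1/10) = 162.2
Friis cascade:
  F = 2.377 + (1.228 − 1)/0.4207 = 2.919
NF = 10 log₁₀(2.919) = 4.65 dB

4.65 dB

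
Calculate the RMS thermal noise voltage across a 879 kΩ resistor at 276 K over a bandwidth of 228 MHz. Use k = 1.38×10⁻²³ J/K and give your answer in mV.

V_n = √(4kTRB)
4kTRB = 4 × 1.38×10⁻²³ × 276 × 8.79×10⁵ × 2.28×10⁸ = 3.05×10⁻⁶ V²
V_n = √(3.05×10⁻⁶) = 1.75×10⁻³ V = 1.75 mV

1.75 mV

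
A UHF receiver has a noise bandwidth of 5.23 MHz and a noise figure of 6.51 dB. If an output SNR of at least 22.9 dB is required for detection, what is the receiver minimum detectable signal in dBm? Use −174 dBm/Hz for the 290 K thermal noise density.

−77.4 dBm

Sensitivity = −174 + 10 log₁₀(B) + NF + SNR_min
= −174 + 67.19 + 6.51 + 22.9
= −77.40 dBm → −77.4 dBm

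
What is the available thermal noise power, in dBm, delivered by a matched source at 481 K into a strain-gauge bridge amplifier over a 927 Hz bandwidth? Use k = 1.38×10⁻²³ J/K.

P_n = kTB = 1.38×10⁻²³ × 481 × 9.27×10² = 6.15×10⁻¹⁸ W
In dBm: 10 log₁₀(6.15×10⁻¹⁸ / 10⁻³) = −142.1 dBm

−142.1 dBm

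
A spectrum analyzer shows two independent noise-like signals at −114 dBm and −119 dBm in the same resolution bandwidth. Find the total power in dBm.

−112.8 dBm

Convert to linear, add, convert back:
P₁ = 3.98×10⁻¹⁵ W, P₂ = 1.26×10⁻¹⁵ W
P_tot = 5.24×10⁻¹⁵ W → 10 log₁₀(P_tot / 10⁻³) = −112.8 dBm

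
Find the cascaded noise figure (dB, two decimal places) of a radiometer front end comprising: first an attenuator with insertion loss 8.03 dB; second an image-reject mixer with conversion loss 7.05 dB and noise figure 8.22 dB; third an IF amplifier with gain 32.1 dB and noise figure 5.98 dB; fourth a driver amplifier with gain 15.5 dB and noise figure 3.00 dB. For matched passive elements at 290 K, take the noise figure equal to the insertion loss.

21.39 dB

Convert to linear (a loss of L dB is a gain of −L dB): F_i = 10^(NF_i/10), G_i = 10^(G_i,dB/10)
  Stage 1: F_1 = 10^(8.03/10) = 6.353, G_1 = 10^(−8.03/10) = 0.1574
  Stage 2: F_2 = 10^(8.22/10) = 6.637, G_2 = 10^(−7.05/10) = 0.1972
  Stage 3: F_3 = 10^(5.98/10) = 3.963, G_3 = 10^(32.1/10) = 1622
  Stage 4: F_4 = 10^(3.00/10) = 1.995, G_4 = 10^(15.5/10) = 35.48
Friis cascade:
  F = 6.353 + (6.637 − 1)/0.1574 + (3.963 − 1)/0.03105 + (1.995 − 1)/50.35 = 137.6
NF = 10 log₁₀(137.6) = 21.39 dB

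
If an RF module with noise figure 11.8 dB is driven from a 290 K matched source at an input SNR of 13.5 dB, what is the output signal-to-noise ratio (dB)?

1.7 dB

By definition F = SNR_in/SNR_out, so in dB: SNR_out = SNR_in − NF
SNR_out = 13.5 − 11.8 = 1.7 dB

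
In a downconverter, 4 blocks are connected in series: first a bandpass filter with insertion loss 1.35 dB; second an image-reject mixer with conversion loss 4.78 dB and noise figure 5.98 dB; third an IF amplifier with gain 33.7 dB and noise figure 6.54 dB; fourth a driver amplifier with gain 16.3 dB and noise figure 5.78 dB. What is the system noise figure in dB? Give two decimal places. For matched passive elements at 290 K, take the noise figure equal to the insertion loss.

Convert to linear (a loss of L dB is a gain of −L dB): F_i = 10^(NF_i/10), G_i = 10^(G_i,dB/10)
  Stage 1: F_1 = 10^(1.35/10) = 1.365, G_1 = 10^(−1.35/10) = 0.7328
  Stage 2: F_2 = 10^(5.98/10) = 3.963, G_2 = 10^(−4.78/10) = 0.3327
  Stage 3: F_3 = 10^(6.54/10) = 4.508, G_3 = 10^(33.7/10) = 2344
  Stage 4: F_4 = 10^(5.78/10) = 3.784, G_4 = 10^(16.3/10) = 42.66
Friis cascade:
  F = 1.365 + (3.963 − 1)/0.7328 + (4.508 − 1)/0.2438 + (3.784 − 1)/571.5 = 19.80
NF = 10 log₁₀(19.80) = 12.97 dB

12.97 dB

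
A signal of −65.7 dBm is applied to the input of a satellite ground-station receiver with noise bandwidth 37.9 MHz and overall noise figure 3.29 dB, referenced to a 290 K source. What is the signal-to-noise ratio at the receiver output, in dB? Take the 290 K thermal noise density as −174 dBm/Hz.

Noise floor: N = −174 + 10 log₁₀(B) + NF
10 log₁₀(3.79×10⁷) = 75.79 dB
N = −174 + 75.79 + 3.29 = −94.92 dBm
SNR = P_sig − N = −65.7 − (−94.92) = 29.22 dB → 29.2 dB

29.2 dB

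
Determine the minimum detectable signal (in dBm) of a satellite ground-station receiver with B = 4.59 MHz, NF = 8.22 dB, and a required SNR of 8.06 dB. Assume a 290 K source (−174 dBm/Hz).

−91.1 dBm

Sensitivity = −174 + 10 log₁₀(B) + NF + SNR_min
= −174 + 66.62 + 8.22 + 8.06
= −91.10 dBm → −91.1 dBm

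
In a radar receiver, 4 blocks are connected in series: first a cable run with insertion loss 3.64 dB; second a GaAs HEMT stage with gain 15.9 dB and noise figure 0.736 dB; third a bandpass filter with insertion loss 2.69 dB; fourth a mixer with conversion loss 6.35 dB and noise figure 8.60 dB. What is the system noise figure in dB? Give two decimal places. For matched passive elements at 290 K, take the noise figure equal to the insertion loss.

5.42 dB

Convert to linear (a loss of L dB is a gain of −L dB): F_i = 10^(NF_i/10), G_i = 10^(G_i,dB/10)
  Stage 1: F_1 = 10^(3.64/10) = 2.312, G_1 = 10^(−3.64/10) = 0.4325
  Stage 2: F_2 = 10^(0.736/10) = 1.185, G_2 = 10^(15.9/10) = 38.90
  Stage 3: F_3 = 10^(2.69/10) = 1.858, G_3 = 10^(−2.69/10) = 0.5383
  Stage 4: F_4 = 10^(8.60/10) = 7.244, G_4 = 10^(−6.35/10) = 0.2317
Friis cascade:
  F = 2.312 + (1.185 − 1)/0.4325 + (1.858 − 1)/16.83 + (7.244 − 1)/9.057 = 3.479
NF = 10 log₁₀(3.479) = 5.42 dB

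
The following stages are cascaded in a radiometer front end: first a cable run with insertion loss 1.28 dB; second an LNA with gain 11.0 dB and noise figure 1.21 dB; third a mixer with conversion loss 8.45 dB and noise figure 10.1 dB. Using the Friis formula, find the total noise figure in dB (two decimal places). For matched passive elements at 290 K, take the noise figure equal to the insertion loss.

Convert to linear (a loss of L dB is a gain of −L dB): F_i = 10^(NF_i/10), G_i = 10^(G_i,dB/10)
  Stage 1: F_1 = 10^(1.28/10) = 1.343, G_1 = 10^(−1.28/10) = 0.7447
  Stage 2: F_2 = 10^(1.21/10) = 1.321, G_2 = 10^(11.0/10) = 12.59
  Stage 3: F_3 = 10^(10.1/10) = 10.23, G_3 = 10^(−8.45/10) = 0.1429
Friis cascade:
  F = 1.343 + (1.321 − 1)/0.7447 + (10.23 − 1)/9.376 = 2.759
NF = 10 log₁₀(2.759) = 4.41 dB

4.41 dB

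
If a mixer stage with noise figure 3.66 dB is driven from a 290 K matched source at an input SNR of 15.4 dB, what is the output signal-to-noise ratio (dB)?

11.74 dB

By definition F = SNR_in/SNR_out, so in dB: SNR_out = SNR_in − NF
SNR_out = 15.4 − 3.66 = 11.74 dB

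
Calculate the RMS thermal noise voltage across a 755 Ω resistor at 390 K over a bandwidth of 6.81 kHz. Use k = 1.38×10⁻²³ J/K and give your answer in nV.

V_n = √(4kTRB)
4kTRB = 4 × 1.38×10⁻²³ × 390 × 7.55×10² × 6.81×10³ = 1.11×10⁻¹³ V²
V_n = √(1.11×10⁻¹³) = 3.33×10⁻⁷ V = 333 nV

333 nV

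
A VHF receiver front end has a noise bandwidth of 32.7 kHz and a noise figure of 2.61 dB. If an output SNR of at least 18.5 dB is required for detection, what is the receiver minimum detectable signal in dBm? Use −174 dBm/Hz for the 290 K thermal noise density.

−107.7 dBm

Sensitivity = −174 + 10 log₁₀(B) + NF + SNR_min
= −174 + 45.15 + 2.61 + 18.5
= −107.74 dBm → −107.7 dBm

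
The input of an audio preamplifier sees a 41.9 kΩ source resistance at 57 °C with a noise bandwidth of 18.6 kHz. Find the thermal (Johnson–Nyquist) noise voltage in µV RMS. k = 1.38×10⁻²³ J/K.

3.77 µV

T = 57 °C + 273.15 = 330.15 K
V_n = √(4kTRB)
4kTRB = 4 × 1.38×10⁻²³ × 330.15 × 4.19×10⁴ × 1.86×10⁴ = 1.42×10⁻¹¹ V²
V_n = √(1.42×10⁻¹¹) = 3.77×10⁻⁶ V = 3.77 µV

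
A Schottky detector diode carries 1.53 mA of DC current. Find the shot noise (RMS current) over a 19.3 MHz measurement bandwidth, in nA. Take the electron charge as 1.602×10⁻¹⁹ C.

97.3 nA

I_n = √(2qI·B)
2qI·B = 2 × 1.602×10⁻¹⁹ × 1.53×10⁻³ × 1.93×10⁷ = 9.46×10⁻¹⁵ A²
I_n = √(9.46×10⁻¹⁵) = 9.73×10⁻⁸ A = 97.3 nA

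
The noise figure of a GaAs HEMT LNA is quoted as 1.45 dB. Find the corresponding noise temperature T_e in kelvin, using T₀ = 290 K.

F = 10^(1.45/10) = 1.39637
T_e = (F − 1)·T₀ = (1.39637 − 1) × 290 = 115 K

115 K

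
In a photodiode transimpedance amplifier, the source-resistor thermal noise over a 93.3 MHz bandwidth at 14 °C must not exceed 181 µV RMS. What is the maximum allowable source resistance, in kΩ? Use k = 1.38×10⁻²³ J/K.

22.2 kΩ

T = 14 °C + 273.15 = 287.15 K
Johnson–Nyquist: V_n = √(4kTRB) ⇒ R = V_n² / (4kTB)
4kTB = 4 × 1.38×10⁻²³ × 287.15 × 9.33×10⁷ = 1.48×10⁻¹²
R = (1.81×10⁻⁴)² / 1.48×10⁻¹² = 2.22×10⁴ Ω = 22.2 kΩ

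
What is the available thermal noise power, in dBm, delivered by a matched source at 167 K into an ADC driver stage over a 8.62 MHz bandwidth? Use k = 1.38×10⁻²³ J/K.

P_n = kTB = 1.38×10⁻²³ × 167 × 8.62×10⁶ = 1.99×10⁻¹⁴ W
In dBm: 10 log₁₀(1.99×10⁻¹⁴ / 10⁻³) = −107.0 dBm

−107.0 dBm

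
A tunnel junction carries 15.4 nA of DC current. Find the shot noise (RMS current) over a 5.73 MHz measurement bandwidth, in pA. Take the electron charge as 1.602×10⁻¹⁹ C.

I_n = √(2qI·B)
2qI·B = 2 × 1.602×10⁻¹⁹ × 1.54×10⁻⁸ × 5.73×10⁶ = 2.83×10⁻²⁰ A²
I_n = √(2.83×10⁻²⁰) = 1.68×10⁻¹⁰ A = 168 pA

168 pA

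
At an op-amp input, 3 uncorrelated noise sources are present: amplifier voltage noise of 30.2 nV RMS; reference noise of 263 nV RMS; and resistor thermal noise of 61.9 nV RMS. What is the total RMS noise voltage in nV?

272 nV

Uncorrelated sources add in power (mean-square): V_tot = √(ΣV_i²)
V_tot = √[(3.02×10⁻⁸)² + (2.63×10⁻⁷)² + (6.19×10⁻⁸)²] = 2.72×10⁻⁷ V = 272 nV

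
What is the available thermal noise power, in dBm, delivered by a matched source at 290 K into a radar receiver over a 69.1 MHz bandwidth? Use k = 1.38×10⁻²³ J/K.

−95.6 dBm

P_n = kTB = 1.38×10⁻²³ × 290 × 6.91×10⁷ = 2.77×10⁻¹³ W
In dBm: 10 log₁₀(2.77×10⁻¹³ / 10⁻³) = −95.6 dBm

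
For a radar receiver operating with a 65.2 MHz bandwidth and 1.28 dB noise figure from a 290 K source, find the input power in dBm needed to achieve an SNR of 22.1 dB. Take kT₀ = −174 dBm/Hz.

−72.5 dBm

Sensitivity = −174 + 10 log₁₀(B) + NF + SNR_min
= −174 + 78.14 + 1.28 + 22.1
= −72.48 dBm → −72.5 dBm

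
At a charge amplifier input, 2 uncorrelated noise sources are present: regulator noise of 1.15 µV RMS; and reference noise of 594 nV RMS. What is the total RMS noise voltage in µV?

Uncorrelated sources add in power (mean-square): V_tot = √(ΣV_i²)
V_tot = √[(1.15×10⁻⁶)² + (5.94×10⁻⁷)²] = 1.29×10⁻⁶ V = 1.29 µV

1.29 µV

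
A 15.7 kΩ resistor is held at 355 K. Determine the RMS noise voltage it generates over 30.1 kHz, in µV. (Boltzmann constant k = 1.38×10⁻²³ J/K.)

V_n = √(4kTRB)
4kTRB = 4 × 1.38×10⁻²³ × 355 × 1.57×10⁴ × 3.01×10⁴ = 9.26×10⁻¹² V²
V_n = √(9.26×10⁻¹²) = 3.04×10⁻⁶ V = 3.04 µV

3.04 µV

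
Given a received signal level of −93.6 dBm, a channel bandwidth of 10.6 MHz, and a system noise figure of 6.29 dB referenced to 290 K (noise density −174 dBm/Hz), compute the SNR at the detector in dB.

3.9 dB

Noise floor: N = −174 + 10 log₁₀(B) + NF
10 log₁₀(1.06×10⁷) = 70.25 dB
N = −174 + 70.25 + 6.29 = −97.46 dBm
SNR = P_sig − N = −93.6 − (−97.46) = 3.86 dB → 3.9 dB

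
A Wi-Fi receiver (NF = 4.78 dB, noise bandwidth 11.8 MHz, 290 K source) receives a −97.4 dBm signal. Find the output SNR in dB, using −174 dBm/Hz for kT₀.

1.1 dB

Noise floor: N = −174 + 10 log₁₀(B) + NF
10 log₁₀(1.18×10⁷) = 70.72 dB
N = −174 + 70.72 + 4.78 = −98.50 dBm
SNR = P_sig − N = −97.4 − (−98.50) = 1.10 dB → 1.1 dB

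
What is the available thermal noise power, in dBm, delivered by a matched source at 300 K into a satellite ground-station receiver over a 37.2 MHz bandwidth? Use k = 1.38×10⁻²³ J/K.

P_n = kTB = 1.38×10⁻²³ × 300 × 3.72×10⁷ = 1.54×10⁻¹³ W
In dBm: 10 log₁₀(1.54×10⁻¹³ / 10⁻³) = −98.1 dBm

−98.1 dBm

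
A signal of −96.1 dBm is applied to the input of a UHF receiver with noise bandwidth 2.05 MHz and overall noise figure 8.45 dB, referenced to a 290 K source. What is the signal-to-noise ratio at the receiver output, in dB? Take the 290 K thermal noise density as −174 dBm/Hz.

6.3 dB

Noise floor: N = −174 + 10 log₁₀(B) + NF
10 log₁₀(2.05×10⁶) = 63.12 dB
N = −174 + 63.12 + 8.45 = −102.43 dBm
SNR = P_sig − N = −96.1 − (−102.43) = 6.33 dB → 6.3 dB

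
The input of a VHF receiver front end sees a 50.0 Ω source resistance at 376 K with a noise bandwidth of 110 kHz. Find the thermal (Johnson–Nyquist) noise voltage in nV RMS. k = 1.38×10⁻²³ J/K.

338 nV

V_n = √(4kTRB)
4kTRB = 4 × 1.38×10⁻²³ × 376 × 5.00×10¹ × 1.10×10⁵ = 1.14×10⁻¹³ V²
V_n = √(1.14×10⁻¹³) = 3.38×10⁻⁷ V = 338 nV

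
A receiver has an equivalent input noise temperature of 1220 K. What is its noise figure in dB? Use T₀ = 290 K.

F = 1 + T_e/T₀ = 1 + 1220/290 = 5.2069
NF = 10 log₁₀(5.2069) = 7.17 dB

7.17 dB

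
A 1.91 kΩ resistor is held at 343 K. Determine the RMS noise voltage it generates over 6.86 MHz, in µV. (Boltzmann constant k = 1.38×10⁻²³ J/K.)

15.8 µV

V_n = √(4kTRB)
4kTRB = 4 × 1.38×10⁻²³ × 343 × 1.91×10³ × 6.86×10⁶ = 2.48×10⁻¹⁰ V²
V_n = √(2.48×10⁻¹⁰) = 1.58×10⁻⁵ V = 15.8 µV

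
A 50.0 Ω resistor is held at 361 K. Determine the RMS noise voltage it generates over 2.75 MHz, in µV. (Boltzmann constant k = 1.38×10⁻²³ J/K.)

1.66 µV

V_n = √(4kTRB)
4kTRB = 4 × 1.38×10⁻²³ × 361 × 5.00×10¹ × 2.75×10⁶ = 2.74×10⁻¹² V²
V_n = √(2.74×10⁻¹²) = 1.66×10⁻⁶ V = 1.66 µV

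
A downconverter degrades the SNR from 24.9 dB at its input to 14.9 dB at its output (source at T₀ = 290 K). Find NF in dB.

NF (dB) = SNR_in(dB) − SNR_out(dB) when the source is at T₀
NF = 24.9 − 14.9 = 10.0 dB

10.0 dB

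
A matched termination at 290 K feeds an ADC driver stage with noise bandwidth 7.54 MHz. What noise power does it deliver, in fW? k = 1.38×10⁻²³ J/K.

30.2 fW

P_n = kTB = 1.38×10⁻²³ × 290 × 7.54×10⁶ = 3.02×10⁻¹⁴ W = 30.2 fW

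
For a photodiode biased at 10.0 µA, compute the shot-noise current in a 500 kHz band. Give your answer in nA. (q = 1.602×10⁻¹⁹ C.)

I_n = √(2qI·B)
2qI·B = 2 × 1.602×10⁻¹⁹ × 1.00×10⁻⁵ × 5.00×10⁵ = 1.60×10⁻¹⁸ A²
I_n = √(1.60×10⁻¹⁸) = 1.27×10⁻⁹ A = 1.27 nA

1.27 nA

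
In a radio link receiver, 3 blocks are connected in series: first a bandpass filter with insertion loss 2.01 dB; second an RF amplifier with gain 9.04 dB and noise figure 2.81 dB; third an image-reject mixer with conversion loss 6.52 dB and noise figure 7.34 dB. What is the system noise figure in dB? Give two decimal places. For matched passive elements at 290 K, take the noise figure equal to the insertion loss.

5.92 dB

Convert to linear (a loss of L dB is a gain of −L dB): F_i = 10^(NF_i/10), G_i = 10^(G_i,dB/10)
  Stage 1: F_1 = 10^(2.01/10) = 1.589, G_1 = 10^(−2.01/10) = 0.6295
  Stage 2: F_2 = 10^(2.81/10) = 1.910, G_2 = 10^(9.04/10) = 8.017
  Stage 3: F_3 = 10^(7.34/10) = 5.420, G_3 = 10^(−6.52/10) = 0.2228
Friis cascade:
  F = 1.589 + (1.910 − 1)/0.6295 + (5.420 − 1)/5.047 = 3.910
NF = 10 log₁₀(3.910) = 5.92 dB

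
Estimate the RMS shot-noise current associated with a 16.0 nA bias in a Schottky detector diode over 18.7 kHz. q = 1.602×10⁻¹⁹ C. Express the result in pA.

9.79 pA

I_n = √(2qI·B)
2qI·B = 2 × 1.602×10⁻¹⁹ × 1.60×10⁻⁸ × 1.87×10⁴ = 9.59×10⁻²³ A²
I_n = √(9.59×10⁻²³) = 9.79×10⁻¹² A = 9.79 pA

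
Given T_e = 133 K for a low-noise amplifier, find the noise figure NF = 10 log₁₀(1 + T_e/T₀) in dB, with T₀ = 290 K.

F = 1 + T_e/T₀ = 1 + 133/290 = 1.45862
NF = 10 log₁₀(1.45862) = 1.64 dB

1.64 dB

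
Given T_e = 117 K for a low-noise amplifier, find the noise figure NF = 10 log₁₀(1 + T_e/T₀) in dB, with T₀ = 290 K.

1.47 dB

F = 1 + T_e/T₀ = 1 + 117/290 = 1.40345
NF = 10 log₁₀(1.40345) = 1.47 dB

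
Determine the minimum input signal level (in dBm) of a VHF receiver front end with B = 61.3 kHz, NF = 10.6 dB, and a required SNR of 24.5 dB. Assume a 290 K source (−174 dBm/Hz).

Sensitivity = −174 + 10 log₁₀(B) + NF + SNR_min
= −174 + 47.87 + 10.6 + 24.5
= −91.03 dBm → −91.0 dBm

−91.0 dBm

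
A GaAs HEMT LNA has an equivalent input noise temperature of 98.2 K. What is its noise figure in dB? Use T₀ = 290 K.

F = 1 + T_e/T₀ = 1 + 98.2/290 = 1.33862
NF = 10 log₁₀(1.33862) = 1.27 dB

1.27 dB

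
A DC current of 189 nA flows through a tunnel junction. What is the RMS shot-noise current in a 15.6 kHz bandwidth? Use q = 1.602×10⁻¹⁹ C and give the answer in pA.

I_n = √(2qI·B)
2qI·B = 2 × 1.602×10⁻¹⁹ × 1.89×10⁻⁷ × 1.56×10⁴ = 9.45×10⁻²² A²
I_n = √(9.45×10⁻²²) = 3.07×10⁻¹¹ A = 30.7 pA

30.7 pA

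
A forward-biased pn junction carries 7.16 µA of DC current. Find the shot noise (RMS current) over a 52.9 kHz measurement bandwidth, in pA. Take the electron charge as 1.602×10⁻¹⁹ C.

348 pA

I_n = √(2qI·B)
2qI·B = 2 × 1.602×10⁻¹⁹ × 7.16×10⁻⁶ × 5.29×10⁴ = 1.21×10⁻¹⁹ A²
I_n = √(1.21×10⁻¹⁹) = 3.48×10⁻¹⁰ A = 348 pA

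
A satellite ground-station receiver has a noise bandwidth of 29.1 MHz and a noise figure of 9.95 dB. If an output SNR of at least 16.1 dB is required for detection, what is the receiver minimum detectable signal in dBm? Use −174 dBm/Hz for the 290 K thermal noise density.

Sensitivity = −174 + 10 log₁₀(B) + NF + SNR_min
= −174 + 74.64 + 9.95 + 16.1
= −73.31 dBm → −73.3 dBm

−73.3 dBm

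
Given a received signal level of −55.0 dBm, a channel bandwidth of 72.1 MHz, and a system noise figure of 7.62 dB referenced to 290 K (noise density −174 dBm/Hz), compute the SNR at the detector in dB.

32.8 dB

Noise floor: N = −174 + 10 log₁₀(B) + NF
10 log₁₀(7.21×10⁷) = 78.58 dB
N = −174 + 78.58 + 7.62 = −87.80 dBm
SNR = P_sig − N = −55.0 − (−87.80) = 32.80 dB → 32.8 dB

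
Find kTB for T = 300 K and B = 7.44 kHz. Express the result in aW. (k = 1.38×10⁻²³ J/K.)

30.8 aW

P_n = kTB = 1.38×10⁻²³ × 300 × 7.44×10³ = 3.08×10⁻¹⁷ W = 30.8 aW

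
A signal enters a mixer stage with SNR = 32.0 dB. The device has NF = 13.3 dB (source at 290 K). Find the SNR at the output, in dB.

18.7 dB

By definition F = SNR_in/SNR_out, so in dB: SNR_out = SNR_in − NF
SNR_out = 32.0 − 13.3 = 18.7 dB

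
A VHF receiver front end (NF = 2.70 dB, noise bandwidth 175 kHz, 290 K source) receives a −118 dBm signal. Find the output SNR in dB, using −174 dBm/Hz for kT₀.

0.9 dB

Noise floor: N = −174 + 10 log₁₀(B) + NF
10 log₁₀(1.75×10⁵) = 52.43 dB
N = −174 + 52.43 + 2.70 = −118.87 dBm
SNR = P_sig − N = −118 − (−118.87) = 0.87 dB → 0.9 dB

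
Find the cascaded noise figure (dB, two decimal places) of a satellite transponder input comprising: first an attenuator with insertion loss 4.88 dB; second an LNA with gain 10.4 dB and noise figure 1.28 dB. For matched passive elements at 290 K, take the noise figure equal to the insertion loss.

6.16 dB

Convert to linear (a loss of L dB is a gain of −L dB): F_i = 10^(NF_i/10), G_i = 10^(G_i,dB/10)
  Stage 1: F_1 = 10^(4.88/10) = 3.076, G_1 = 10^(−4.88/10) = 0.3251
  Stage 2: F_2 = 10^(1.28/10) = 1.343, G_2 = 10^(10.4/10) = 10.96
Friis cascade:
  F = 3.076 + (1.343 − 1)/0.3251 = 4.130
NF = 10 log₁₀(4.130) = 6.16 dB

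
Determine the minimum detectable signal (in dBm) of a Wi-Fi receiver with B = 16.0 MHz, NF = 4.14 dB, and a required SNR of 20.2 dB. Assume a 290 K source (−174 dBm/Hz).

Sensitivity = −174 + 10 log₁₀(B) + NF + SNR_min
= −174 + 72.04 + 4.14 + 20.2
= −77.62 dBm → −77.6 dBm

−77.6 dBm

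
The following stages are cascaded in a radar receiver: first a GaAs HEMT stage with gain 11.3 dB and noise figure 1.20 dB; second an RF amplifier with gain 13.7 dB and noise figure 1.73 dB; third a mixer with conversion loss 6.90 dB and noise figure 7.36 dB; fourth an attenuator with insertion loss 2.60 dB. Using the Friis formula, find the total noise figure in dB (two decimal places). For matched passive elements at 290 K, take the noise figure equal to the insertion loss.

1.40 dB

Convert to linear (a loss of L dB is a gain of −L dB): F_i = 10^(NF_i/10), G_i = 10^(G_i,dB/10)
  Stage 1: F_1 = 10^(1.20/10) = 1.318, G_1 = 10^(11.3/10) = 13.49
  Stage 2: F_2 = 10^(1.73/10) = 1.489, G_2 = 10^(13.7/10) = 23.44
  Stage 3: F_3 = 10^(7.36/10) = 5.445, G_3 = 10^(−6.90/10) = 0.2042
  Stage 4: F_4 = 10^(2.60/10) = 1.820, G_4 = 10^(−2.60/10) = 0.5495
Friis cascade:
  F = 1.318 + (1.489 − 1)/13.49 + (5.445 − 1)/316.2 + (1.820 − 1)/64.57 = 1.381
NF = 10 log₁₀(1.381) = 1.40 dB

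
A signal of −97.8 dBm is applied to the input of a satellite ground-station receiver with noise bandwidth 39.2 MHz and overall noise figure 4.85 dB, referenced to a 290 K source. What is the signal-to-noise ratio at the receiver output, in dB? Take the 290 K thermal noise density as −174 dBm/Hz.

Noise floor: N = −174 + 10 log₁₀(B) + NF
10 log₁₀(3.92×10⁷) = 75.93 dB
N = −174 + 75.93 + 4.85 = −93.22 dBm
SNR = P_sig − N = −97.8 − (−93.22) = −4.58 dB → −4.6 dB

−4.6 dB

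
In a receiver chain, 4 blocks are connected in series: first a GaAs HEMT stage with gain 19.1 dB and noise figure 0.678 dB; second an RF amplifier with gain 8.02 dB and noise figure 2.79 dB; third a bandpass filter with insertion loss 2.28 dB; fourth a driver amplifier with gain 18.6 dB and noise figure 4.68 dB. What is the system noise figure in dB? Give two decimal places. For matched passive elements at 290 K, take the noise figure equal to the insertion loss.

Convert to linear (a loss of L dB is a gain of −L dB): F_i = 10^(NF_i/10), G_i = 10^(G_i,dB/10)
  Stage 1: F_1 = 10^(0.678/10) = 1.169, G_1 = 10^(19.1/10) = 81.28
  Stage 2: F_2 = 10^(2.79/10) = 1.901, G_2 = 10^(8.02/10) = 6.339
  Stage 3: F_3 = 10^(2.28/10) = 1.690, G_3 = 10^(−2.28/10) = 0.5916
  Stage 4: F_4 = 10^(4.68/10) = 2.938, G_4 = 10^(18.6/10) = 72.44
Friis cascade:
  F = 1.169 + (1.901 − 1)/81.28 + (1.690 − 1)/515.2 + (2.938 − 1)/304.8 = 1.188
NF = 10 log₁₀(1.188) = 0.75 dB

0.75 dB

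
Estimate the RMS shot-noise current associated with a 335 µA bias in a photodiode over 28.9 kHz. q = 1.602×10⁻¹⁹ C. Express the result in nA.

1.76 nA

I_n = √(2qI·B)
2qI·B = 2 × 1.602×10⁻¹⁹ × 3.35×10⁻⁴ × 2.89×10⁴ = 3.10×10⁻¹⁸ A²
I_n = √(3.10×10⁻¹⁸) = 1.76×10⁻⁹ A = 1.76 nA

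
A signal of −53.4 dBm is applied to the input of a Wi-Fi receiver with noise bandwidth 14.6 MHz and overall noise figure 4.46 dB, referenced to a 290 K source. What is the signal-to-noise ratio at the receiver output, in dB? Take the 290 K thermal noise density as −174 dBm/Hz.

44.5 dB

Noise floor: N = −174 + 10 log₁₀(B) + NF
10 log₁₀(1.46×10⁷) = 71.64 dB
N = −174 + 71.64 + 4.46 = −97.90 dBm
SNR = P_sig − N = −53.4 − (−97.90) = 44.50 dB → 44.5 dB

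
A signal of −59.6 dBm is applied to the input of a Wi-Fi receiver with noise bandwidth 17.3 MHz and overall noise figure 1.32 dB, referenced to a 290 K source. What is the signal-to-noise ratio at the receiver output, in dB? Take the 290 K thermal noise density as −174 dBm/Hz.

40.7 dB

Noise floor: N = −174 + 10 log₁₀(B) + NF
10 log₁₀(1.73×10⁷) = 72.38 dB
N = −174 + 72.38 + 1.32 = −100.30 dBm
SNR = P_sig − N = −59.6 − (−100.30) = 40.70 dB → 40.7 dB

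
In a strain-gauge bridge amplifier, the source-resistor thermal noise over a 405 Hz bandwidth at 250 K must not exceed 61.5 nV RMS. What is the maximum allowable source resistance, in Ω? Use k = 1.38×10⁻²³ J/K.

Johnson–Nyquist: V_n = √(4kTRB) ⇒ R = V_n² / (4kTB)
4kTB = 4 × 1.38×10⁻²³ × 250 × 4.05×10² = 5.59×10⁻¹⁸
R = (6.15×10⁻⁸)² / 5.59×10⁻¹⁸ = 6.77×10² Ω = 677 Ω

677 Ω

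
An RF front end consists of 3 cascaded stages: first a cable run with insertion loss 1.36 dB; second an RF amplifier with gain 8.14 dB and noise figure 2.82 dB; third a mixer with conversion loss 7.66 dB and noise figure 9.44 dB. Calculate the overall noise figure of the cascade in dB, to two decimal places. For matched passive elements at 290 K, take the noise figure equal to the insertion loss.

Convert to linear (a loss of L dB is a gain of −L dB): F_i = 10^(NF_i/10), G_i = 10^(G_i,dB/10)
  Stage 1: F_1 = 10^(1.36/10) = 1.368, G_1 = 10^(−1.36/10) = 0.7311
  Stage 2: F_2 = 10^(2.82/10) = 1.914, G_2 = 10^(8.14/10) = 6.516
  Stage 3: F_3 = 10^(9.44/10) = 8.790, G_3 = 10^(−7.66/10) = 0.1714
Friis cascade:
  F = 1.368 + (1.914 − 1)/0.7311 + (8.790 − 1)/4.764 = 4.253
NF = 10 log₁₀(4.253) = 6.29 dB

6.29 dB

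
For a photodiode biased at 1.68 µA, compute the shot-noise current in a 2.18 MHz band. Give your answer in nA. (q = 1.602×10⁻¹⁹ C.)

I_n = √(2qI·B)
2qI·B = 2 × 1.602×10⁻¹⁹ × 1.68×10⁻⁶ × 2.18×10⁶ = 1.17×10⁻¹⁸ A²
I_n = √(1.17×10⁻¹⁸) = 1.08×10⁻⁹ A = 1.08 nA

1.08 nA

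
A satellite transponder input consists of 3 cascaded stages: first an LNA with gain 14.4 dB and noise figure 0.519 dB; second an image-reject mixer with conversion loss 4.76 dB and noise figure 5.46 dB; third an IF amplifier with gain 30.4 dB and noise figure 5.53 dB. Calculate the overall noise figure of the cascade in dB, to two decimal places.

Convert to linear (a loss of L dB is a gain of −L dB): F_i = 10^(NF_i/10), G_i = 10^(G_i,dB/10)
  Stage 1: F_1 = 10^(0.519/10) = 1.127, G_1 = 10^(14.4/10) = 27.54
  Stage 2: F_2 = 10^(5.46/10) = 3.516, G_2 = 10^(−4.76/10) = 0.3342
  Stage 3: F_3 = 10^(5.53/10) = 3.573, G_3 = 10^(30.4/10) = 1096
Friis cascade:
  F = 1.127 + (3.516 − 1)/27.54 + (3.573 − 1)/9.204 = 1.498
NF = 10 log₁₀(1.498) = 1.75 dB

1.75 dB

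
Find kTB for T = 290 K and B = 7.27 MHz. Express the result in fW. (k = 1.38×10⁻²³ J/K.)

P_n = kTB = 1.38×10⁻²³ × 290 × 7.27×10⁶ = 2.91×10⁻¹⁴ W = 29.1 fW

29.1 fW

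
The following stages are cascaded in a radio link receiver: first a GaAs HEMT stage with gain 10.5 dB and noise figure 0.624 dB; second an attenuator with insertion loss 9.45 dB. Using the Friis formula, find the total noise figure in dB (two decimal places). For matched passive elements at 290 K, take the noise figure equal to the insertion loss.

Convert to linear (a loss of L dB is a gain of −L dB): F_i = 10^(NF_i/10), G_i = 10^(G_i,dB/10)
  Stage 1: F_1 = 10^(0.624/10) = 1.155, G_1 = 10^(10.5/10) = 11.22
  Stage 2: F_2 = 10^(9.45/10) = 8.810, G_2 = 10^(−9.45/10) = 0.1135
Friis cascade:
  F = 1.155 + (8.810 − 1)/11.22 = 1.851
NF = 10 log₁₀(1.851) = 2.67 dB

2.67 dB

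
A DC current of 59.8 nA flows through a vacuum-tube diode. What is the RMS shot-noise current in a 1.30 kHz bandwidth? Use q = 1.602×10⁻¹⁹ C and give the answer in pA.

4.99 pA

I_n = √(2qI·B)
2qI·B = 2 × 1.602×10⁻¹⁹ × 5.98×10⁻⁸ × 1.30×10³ = 2.49×10⁻²³ A²
I_n = √(2.49×10⁻²³) = 4.99×10⁻¹² A = 4.99 pA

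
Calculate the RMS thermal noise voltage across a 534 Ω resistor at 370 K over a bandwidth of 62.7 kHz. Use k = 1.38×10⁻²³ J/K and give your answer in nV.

827 nV

V_n = √(4kTRB)
4kTRB = 4 × 1.38×10⁻²³ × 370 × 5.34×10² × 6.27×10⁴ = 6.84×10⁻¹³ V²
V_n = √(6.84×10⁻¹³) = 8.27×10⁻⁷ V = 827 nV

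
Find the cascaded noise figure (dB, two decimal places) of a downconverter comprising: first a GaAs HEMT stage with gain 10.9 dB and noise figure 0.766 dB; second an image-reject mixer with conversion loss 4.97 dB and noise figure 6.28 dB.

1.63 dB

Convert to linear (a loss of L dB is a gain of −L dB): F_i = 10^(NF_i/10), G_i = 10^(G_i,dB/10)
  Stage 1: F_1 = 10^(0.766/10) = 1.193, G_1 = 10^(10.9/10) = 12.30
  Stage 2: F_2 = 10^(6.28/10) = 4.246, G_2 = 10^(−4.97/10) = 0.3184
Friis cascade:
  F = 1.193 + (4.246 − 1)/12.30 = 1.457
NF = 10 log₁₀(1.457) = 1.63 dB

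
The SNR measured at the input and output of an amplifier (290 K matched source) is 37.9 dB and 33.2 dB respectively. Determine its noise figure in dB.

4.7 dB

NF (dB) = SNR_in(dB) − SNR_out(dB) when the source is at T₀
NF = 37.9 − 33.2 = 4.7 dB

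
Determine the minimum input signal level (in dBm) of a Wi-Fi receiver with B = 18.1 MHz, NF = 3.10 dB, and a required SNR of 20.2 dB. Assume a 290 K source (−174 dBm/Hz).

Sensitivity = −174 + 10 log₁₀(B) + NF + SNR_min
= −174 + 72.58 + 3.10 + 20.2
= −78.12 dBm → −78.1 dBm

−78.1 dBm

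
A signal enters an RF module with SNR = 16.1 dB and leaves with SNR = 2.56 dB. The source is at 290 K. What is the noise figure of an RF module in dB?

NF (dB) = SNR_in(dB) − SNR_out(dB) when the source is at T₀
NF = 16.1 − 2.56 = 13.54 dB

13.54 dB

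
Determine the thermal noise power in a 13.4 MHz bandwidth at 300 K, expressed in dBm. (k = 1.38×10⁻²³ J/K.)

P_n = kTB = 1.38×10⁻²³ × 300 × 1.34×10⁷ = 5.55×10⁻¹⁴ W
In dBm: 10 log₁₀(5.55×10⁻¹⁴ / 10⁻³) = −102.6 dBm

−102.6 dBm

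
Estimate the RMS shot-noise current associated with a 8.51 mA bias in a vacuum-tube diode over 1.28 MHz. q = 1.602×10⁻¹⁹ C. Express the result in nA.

I_n = √(2qI·B)
2qI·B = 2 × 1.602×10⁻¹⁹ × 8.51×10⁻³ × 1.28×10⁶ = 3.49×10⁻¹⁵ A²
I_n = √(3.49×10⁻¹⁵) = 5.91×10⁻⁸ A = 59.1 nA

59.1 nA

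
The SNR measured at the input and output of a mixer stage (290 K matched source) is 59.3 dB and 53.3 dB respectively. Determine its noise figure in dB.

NF (dB) = SNR_in(dB) − SNR_out(dB) when the source is at T₀
NF = 59.3 − 53.3 = 6.0 dB

6.0 dB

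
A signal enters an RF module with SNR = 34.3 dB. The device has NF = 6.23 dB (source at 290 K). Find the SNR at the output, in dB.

By definition F = SNR_in/SNR_out, so in dB: SNR_out = SNR_in − NF
SNR_out = 34.3 − 6.23 = 28.07 dB

28.07 dB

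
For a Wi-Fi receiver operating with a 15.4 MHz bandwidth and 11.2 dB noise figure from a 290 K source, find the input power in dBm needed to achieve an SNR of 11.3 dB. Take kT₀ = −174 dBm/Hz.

Sensitivity = −174 + 10 log₁₀(B) + NF + SNR_min
= −174 + 71.88 + 11.2 + 11.3
= −79.62 dBm → −79.6 dBm

−79.6 dBm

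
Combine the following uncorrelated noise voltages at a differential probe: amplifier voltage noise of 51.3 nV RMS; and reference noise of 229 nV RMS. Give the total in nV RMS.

235 nV

Uncorrelated sources add in power (mean-square): V_tot = √(ΣV_i²)
V_tot = √[(5.13×10⁻⁸)² + (2.29×10⁻⁷)²] = 2.35×10⁻⁷ V = 235 nV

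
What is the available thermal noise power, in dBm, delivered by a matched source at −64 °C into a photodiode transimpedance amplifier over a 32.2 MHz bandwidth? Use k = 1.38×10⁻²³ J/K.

−100.3 dBm

T = −64 °C + 273.15 = 209.15 K
P_n = kTB = 1.38×10⁻²³ × 209.15 × 3.22×10⁷ = 9.29×10⁻¹⁴ W
In dBm: 10 log₁₀(9.29×10⁻¹⁴ / 10⁻³) = −100.3 dBm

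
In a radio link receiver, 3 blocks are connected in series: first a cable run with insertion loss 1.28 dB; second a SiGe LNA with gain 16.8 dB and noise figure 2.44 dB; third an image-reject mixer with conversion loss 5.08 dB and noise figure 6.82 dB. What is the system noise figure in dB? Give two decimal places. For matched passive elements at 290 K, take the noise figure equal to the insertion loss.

3.91 dB

Convert to linear (a loss of L dB is a gain of −L dB): F_i = 10^(NF_i/10), G_i = 10^(G_i,dB/10)
  Stage 1: F_1 = 10^(1.28/10) = 1.343, G_1 = 10^(−1.28/10) = 0.7447
  Stage 2: F_2 = 10^(2.44/10) = 1.754, G_2 = 10^(16.8/10) = 47.86
  Stage 3: F_3 = 10^(6.82/10) = 4.808, G_3 = 10^(−5.08/10) = 0.3105
Friis cascade:
  F = 1.343 + (1.754 − 1)/0.7447 + (4.808 − 1)/35.65 = 2.462
NF = 10 log₁₀(2.462) = 3.91 dB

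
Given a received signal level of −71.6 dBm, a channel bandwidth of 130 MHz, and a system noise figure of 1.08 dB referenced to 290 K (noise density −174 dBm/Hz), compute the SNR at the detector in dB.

20.2 dB

Noise floor: N = −174 + 10 log₁₀(B) + NF
10 log₁₀(1.30×10⁸) = 81.14 dB
N = −174 + 81.14 + 1.08 = −91.78 dBm
SNR = P_sig − N = −71.6 − (−91.78) = 20.18 dB → 20.2 dB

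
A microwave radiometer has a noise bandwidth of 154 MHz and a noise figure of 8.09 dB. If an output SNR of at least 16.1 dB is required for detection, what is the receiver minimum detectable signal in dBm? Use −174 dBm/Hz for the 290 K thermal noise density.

Sensitivity = −174 + 10 log₁₀(B) + NF + SNR_min
= −174 + 81.88 + 8.09 + 16.1
= −67.93 dBm → −67.9 dBm

−67.9 dBm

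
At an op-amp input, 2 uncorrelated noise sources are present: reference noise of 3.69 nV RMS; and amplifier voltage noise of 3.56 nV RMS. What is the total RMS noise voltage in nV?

5.13 nV

Uncorrelated sources add in power (mean-square): V_tot = √(ΣV_i²)
V_tot = √[(3.69×10⁻⁹)² + (3.56×10⁻⁹)²] = 5.13×10⁻⁹ V = 5.13 nV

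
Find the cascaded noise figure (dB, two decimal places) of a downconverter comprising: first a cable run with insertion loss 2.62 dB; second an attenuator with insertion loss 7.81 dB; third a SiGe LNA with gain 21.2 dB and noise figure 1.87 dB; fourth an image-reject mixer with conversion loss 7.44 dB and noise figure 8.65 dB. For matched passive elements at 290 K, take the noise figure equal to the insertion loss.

Convert to linear (a loss of L dB is a gain of −L dB): F_i = 10^(NF_i/10), G_i = 10^(G_i,dB/10)
  Stage 1: F_1 = 10^(2.62/10) = 1.828, G_1 = 10^(−2.62/10) = 0.5470
  Stage 2: F_2 = 10^(7.81/10) = 6.039, G_2 = 10^(−7.81/10) = 0.1656
  Stage 3: F_3 = 10^(1.87/10) = 1.538, G_3 = 10^(21.2/10) = 131.8
  Stage 4: F_4 = 10^(8.65/10) = 7.328, G_4 = 10^(−7.44/10) = 0.1803
Friis cascade:
  F = 1.828 + (6.039 − 1)/0.5470 + (1.538 − 1)/0.09057 + (7.328 − 1)/11.94 = 17.51
NF = 10 log₁₀(17.51) = 12.43 dB

12.43 dB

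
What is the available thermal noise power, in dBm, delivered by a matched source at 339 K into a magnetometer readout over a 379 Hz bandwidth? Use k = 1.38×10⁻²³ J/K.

−147.5 dBm

P_n = kTB = 1.38×10⁻²³ × 339 × 3.79×10² = 1.77×10⁻¹⁸ W
In dBm: 10 log₁₀(1.77×10⁻¹⁸ / 10⁻³) = −147.5 dBm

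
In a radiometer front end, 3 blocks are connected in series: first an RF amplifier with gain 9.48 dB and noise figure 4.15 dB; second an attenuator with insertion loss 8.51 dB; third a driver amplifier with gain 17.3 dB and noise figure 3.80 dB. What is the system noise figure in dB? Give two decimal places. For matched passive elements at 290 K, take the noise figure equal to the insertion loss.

Convert to linear (a loss of L dB is a gain of −L dB): F_i = 10^(NF_i/10), G_i = 10^(G_i,dB/10)
  Stage 1: F_1 = 10^(4.15/10) = 2.600, G_1 = 10^(9.48/10) = 8.872
  Stage 2: F_2 = 10^(8.51/10) = 7.096, G_2 = 10^(−8.51/10) = 0.1409
  Stage 3: F_3 = 10^(3.80/10) = 2.399, G_3 = 10^(17.3/10) = 53.70
Friis cascade:
  F = 2.600 + (7.096 − 1)/8.872 + (2.399 − 1)/1.250 = 4.406
NF = 10 log₁₀(4.406) = 6.44 dB

6.44 dB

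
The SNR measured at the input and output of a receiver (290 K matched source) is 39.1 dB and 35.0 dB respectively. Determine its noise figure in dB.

4.1 dB

NF (dB) = SNR_in(dB) − SNR_out(dB) when the source is at T₀
NF = 39.1 − 35.0 = 4.1 dB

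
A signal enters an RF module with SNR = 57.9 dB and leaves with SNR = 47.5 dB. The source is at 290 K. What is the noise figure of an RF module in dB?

10.4 dB

NF (dB) = SNR_in(dB) − SNR_out(dB) when the source is at T₀
NF = 57.9 − 47.5 = 10.4 dB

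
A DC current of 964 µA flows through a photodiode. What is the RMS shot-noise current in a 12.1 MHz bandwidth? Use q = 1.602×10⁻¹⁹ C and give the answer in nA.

I_n = √(2qI·B)
2qI·B = 2 × 1.602×10⁻¹⁹ × 9.64×10⁻⁴ × 1.21×10⁷ = 3.74×10⁻¹⁵ A²
I_n = √(3.74×10⁻¹⁵) = 6.11×10⁻⁸ A = 61.1 nA

61.1 nA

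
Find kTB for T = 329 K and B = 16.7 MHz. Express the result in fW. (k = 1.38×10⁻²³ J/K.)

P_n = kTB = 1.38×10⁻²³ × 329 × 1.67×10⁷ = 7.58×10⁻¹⁴ W = 75.8 fW

75.8 fW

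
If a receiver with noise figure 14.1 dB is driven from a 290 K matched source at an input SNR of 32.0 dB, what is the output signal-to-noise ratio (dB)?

17.9 dB

By definition F = SNR_in/SNR_out, so in dB: SNR_out = SNR_in − NF
SNR_out = 32.0 − 14.1 = 17.9 dB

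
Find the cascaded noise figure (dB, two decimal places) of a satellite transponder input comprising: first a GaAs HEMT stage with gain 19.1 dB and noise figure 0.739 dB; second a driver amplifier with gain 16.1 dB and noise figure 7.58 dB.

Convert to linear (a loss of L dB is a gain of −L dB): F_i = 10^(NF_i/10), G_i = 10^(G_i,dB/10)
  Stage 1: F_1 = 10^(0.739/10) = 1.185, G_1 = 10^(19.1/10) = 81.28
  Stage 2: F_2 = 10^(7.58/10) = 5.728, G_2 = 10^(16.1/10) = 40.74
Friis cascade:
  F = 1.185 + (5.728 − 1)/81.28 = 1.244
NF = 10 log₁₀(1.244) = 0.95 dB

0.95 dB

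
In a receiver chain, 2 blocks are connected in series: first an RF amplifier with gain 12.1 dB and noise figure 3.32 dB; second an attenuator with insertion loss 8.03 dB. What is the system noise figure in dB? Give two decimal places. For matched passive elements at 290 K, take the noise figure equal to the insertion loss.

Convert to linear (a loss of L dB is a gain of −L dB): F_i = 10^(NF_i/10), G_i = 10^(G_i,dB/10)
  Stage 1: F_1 = 10^(3.32/10) = 2.148, G_1 = 10^(12.1/10) = 16.22
  Stage 2: F_2 = 10^(8.03/10) = 6.353, G_2 = 10^(−8.03/10) = 0.1574
Friis cascade:
  F = 2.148 + (6.353 − 1)/16.22 = 2.478
NF = 10 log₁₀(2.478) = 3.94 dB

3.94 dB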